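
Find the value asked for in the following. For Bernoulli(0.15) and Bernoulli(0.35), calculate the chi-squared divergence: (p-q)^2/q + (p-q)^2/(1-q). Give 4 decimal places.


Chi-squared divergence between Bernoulli distributions:
chi^2 = (p-q)^2/q + (p-q)^2/(1-q).
p = 0.15, q = 0.35, p-q = -0.2.
(p-q)^2 = 0.04.
term1 = 0.04/0.35 = 0.114286.
term2 = 0.04/0.65 = 0.061538.
chi^2 = 0.114286 + 0.061538 = 0.1758

0.1758


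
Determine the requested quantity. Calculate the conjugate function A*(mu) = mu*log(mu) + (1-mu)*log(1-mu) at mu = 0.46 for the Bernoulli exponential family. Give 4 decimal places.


Legendre transform for Bernoulli:
A*(mu) = mu*log(mu) + (1-mu)*log(1-mu).
mu = 0.46, 1-mu = 0.54.
mu*log(mu) = 0.46*log(0.46) = -0.357203.
(1-mu)*log(1-mu) = 0.54*log(0.54) = -0.332741.
A* = -0.357203 + -0.332741 = -0.6899

-0.6899


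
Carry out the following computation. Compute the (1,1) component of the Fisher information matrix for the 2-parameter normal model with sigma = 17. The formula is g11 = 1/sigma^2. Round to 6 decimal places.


For the 2-parameter normal family, the Fisher metric has:
  g11 = 1/sigma^2, g22 = 2/sigma^2.
sigma = 17, sigma^2 = 289.
g11 = 0.003460

0.003460


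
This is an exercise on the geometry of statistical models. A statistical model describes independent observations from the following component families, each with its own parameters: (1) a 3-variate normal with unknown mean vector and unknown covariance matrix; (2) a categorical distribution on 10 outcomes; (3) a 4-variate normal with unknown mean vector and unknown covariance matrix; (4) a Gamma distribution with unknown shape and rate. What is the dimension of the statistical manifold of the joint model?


The dimension of a statistical manifold equals the number of free
(independent) real parameters of the model. For a product of independent
blocks the parameter counts add.
- 3-variate normal: 3 (mean) + 3*4/2 = 6 (symmetric covariance) = 9.
- categorical on 10 outcomes (probabilities sum to 1): 10-1 = 9.
- 4-variate normal: 4 (mean) + 4*5/2 = 10 (symmetric covariance) = 14.
- Gamma (shape, rate): 2.
Total = 9 + 9 + 14 + 2 = 34.
Dimension = 34

34


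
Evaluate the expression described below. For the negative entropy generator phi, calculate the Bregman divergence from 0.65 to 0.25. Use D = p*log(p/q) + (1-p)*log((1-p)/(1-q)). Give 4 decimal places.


Bregman divergence with negative entropy generator:
D = p*log(p/q) + (1-p)*log((1-p)/(1-q)).
p = 0.65, q = 0.25.
p*log(p/q) = 0.65*log(0.65/0.25) = 0.621082.
(1-p)*log((1-p)/(1-q)) = 0.35*log(0.35/0.75) = -0.266749.
D = 0.621082 + -0.266749 = 0.3543

0.3543


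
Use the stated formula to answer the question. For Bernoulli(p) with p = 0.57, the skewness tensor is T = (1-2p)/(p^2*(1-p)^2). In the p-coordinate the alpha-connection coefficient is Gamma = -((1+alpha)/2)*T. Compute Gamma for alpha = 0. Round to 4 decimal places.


Skewness (Amari-Chentsov) tensor: T = (1-2p)/(p^2*(1-p)^2).
p = 0.57, 1-2p = -0.14, p^2 = 0.3249, (1-p)^2 = 0.1849.
T = -0.14/(0.3249 * 0.1849) = -2.330459.
In the p-coordinate, Gamma^(alpha) = Gamma^(0) - (alpha/2)*T with Gamma^(0) = (1/2)*g'(p) = -T/2,
so Gamma^(alpha) = -((1+alpha)/2)*T.
alpha = 0, -(1+alpha)/2 = -0.5.
Gamma = -0.5 * -2.330459 = 1.1652

1.1652


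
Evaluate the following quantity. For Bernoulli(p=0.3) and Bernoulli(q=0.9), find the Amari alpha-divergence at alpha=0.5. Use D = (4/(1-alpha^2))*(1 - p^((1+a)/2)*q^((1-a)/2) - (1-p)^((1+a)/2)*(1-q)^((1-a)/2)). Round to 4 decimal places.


Amari alpha-divergence:
D = (4/(1-alpha^2))*(1 - p^((1+a)/2)*q^((1-a)/2) - (1-p)^((1+a)/2)*(1-q)^((1-a)/2)).
alpha = 0.5, p = 0.3, q = 0.9.
e1 = (1+alpha)/2 = 0.75, e2 = (1-alpha)/2 = 0.25.
t1 = p^e1 * q^e2 = 0.3^0.75 * 0.9^0.25 = 0.394822.
t2 = (1-p)^e1 * (1-q)^e2 = 0.7^0.75 * 0.1^0.25 = 0.430352.
4/(1-alpha^2) = 5.333333.
D = 5.333333*(1 - 0.394822 - 0.430352) = 0.9324

0.9324


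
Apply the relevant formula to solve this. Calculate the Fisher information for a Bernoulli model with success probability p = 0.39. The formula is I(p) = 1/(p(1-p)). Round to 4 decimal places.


For Bernoulli(p), Fisher information is I(p) = 1/(p*(1-p)).
p = 0.39, 1-p = 0.61.
p*(1-p) = 0.2379.
I(p) = 1/0.2379 = 4.2034

4.2034


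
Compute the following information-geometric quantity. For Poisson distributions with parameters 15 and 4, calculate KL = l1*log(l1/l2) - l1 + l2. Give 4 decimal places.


KL divergence for Poisson:
KL = l1*log(l1/l2) - l1 + l2.
l1 = 15, l2 = 4.
log(15/4) = 1.321756.
l1*log(l1/l2) = 15 * 1.321756 = 19.826338.
KL = 19.826338 - 15 + 4 = 8.8263

8.8263


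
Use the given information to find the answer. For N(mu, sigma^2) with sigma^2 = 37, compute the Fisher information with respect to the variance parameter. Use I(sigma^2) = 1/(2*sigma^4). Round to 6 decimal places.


Fisher information for variance: I(sigma^2) = 1/(2*sigma^4).
sigma^2 = 37, so sigma^4 = 1369.
I = 1/(2*1369) = 1/2738 = 0.000365

0.000365


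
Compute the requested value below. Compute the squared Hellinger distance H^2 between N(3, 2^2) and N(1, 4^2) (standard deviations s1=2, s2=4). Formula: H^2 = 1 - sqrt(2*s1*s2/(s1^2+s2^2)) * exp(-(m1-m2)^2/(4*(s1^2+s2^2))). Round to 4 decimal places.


Squared Hellinger distance for Gaussians:
H^2 = 1 - sqrt(2*s1*s2/(s1^2+s2^2)) * exp(-(m1-m2)^2/(4*(s1^2+s2^2))).
s1^2 = 4, s2^2 = 16, s1^2+s2^2 = 20.
sqrt(2*2*4/(20)) = 0.894427.
(m1-m2)^2 = (2)^2 = 4.
exp(-4/(4*20)) = exp(-0.05) = 0.951229.
H^2 = 1 - 0.894427*0.951229 = 0.1492

0.1492


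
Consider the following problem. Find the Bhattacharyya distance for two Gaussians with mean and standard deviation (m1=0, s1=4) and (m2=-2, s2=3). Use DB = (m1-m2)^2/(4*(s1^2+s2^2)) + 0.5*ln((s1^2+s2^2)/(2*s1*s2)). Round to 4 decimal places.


Bhattacharyya distance between two Gaussians:
DB = (m1-m2)^2/(4*(s1^2+s2^2)) + (1/2)*ln((s1^2+s2^2)/(2*s1*s2)).
(m1-m2)^2 = (2)^2 = 4.
s1^2+s2^2 = 16 + 9 = 25.
term1 = 4/100 = 0.04.
term2 = 0.5*ln(25/24.0) = 0.020411.
DB = 0.04 + 0.020411 = 0.0604

0.0604


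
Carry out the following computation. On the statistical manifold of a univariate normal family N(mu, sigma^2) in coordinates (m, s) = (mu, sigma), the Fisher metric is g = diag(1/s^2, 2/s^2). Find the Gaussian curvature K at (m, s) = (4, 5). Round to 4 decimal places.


The metric has the form g = (A dm^2 + B ds^2)/s^2 with A = 1, B = 2.
Substitute u = sqrt(A/B)*m: g = B*(du^2 + ds^2)/s^2, i.e. B times the
Poincare upper half-plane metric, which has constant Gaussian curvature -1.
Scaling a 2D metric by a constant c divides the Gaussian curvature by c,
so K = -1/B = -1/(2) = -0.5000 everywhere (the point (m, s) = (4, 5) is irrelevant:
the curvature is constant).
The requested Gaussian curvature is K = -0.5000.

-0.5000


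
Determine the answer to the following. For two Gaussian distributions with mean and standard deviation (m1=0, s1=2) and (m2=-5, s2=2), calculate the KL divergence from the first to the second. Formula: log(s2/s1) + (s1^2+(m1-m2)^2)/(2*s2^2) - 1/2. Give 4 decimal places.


KL divergence between normal distributions:
KL = log(s2/s1) + (s1^2 + (m1-m2)^2)/(2*s2^2) - 1/2.
log(2/2) = 0.0.
(2^2 + (0--5)^2)/(2*2^2) = (4 + 25)/8 = 3.625.
KL = 0.0 + 3.625 - 0.5 = 3.1250

3.1250


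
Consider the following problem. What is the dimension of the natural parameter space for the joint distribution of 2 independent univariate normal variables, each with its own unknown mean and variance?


Exponential family dimension calculation:
Each univariate normal has two natural parameters (mu/sigma^2 and -1/(2 sigma^2)).
With 2 independent components, dim = 2 * 2 = 4.

4


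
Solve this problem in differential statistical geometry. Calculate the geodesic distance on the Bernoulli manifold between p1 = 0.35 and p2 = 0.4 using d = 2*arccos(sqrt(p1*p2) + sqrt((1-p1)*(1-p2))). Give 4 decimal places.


Geodesic distance on Bernoulli manifold:
d(p1,p2) = 2*arccos(sqrt(p1*p2) + sqrt((1-p1)*(1-p2))).
sqrt(p1*p2) = sqrt(0.35*0.4) = 0.374166.
sqrt((1-p1)*(1-p2)) = sqrt(0.65*0.6) = 0.6245.
arg = 0.374166 + 0.6245 = 0.998666.
d = 2*arccos(0.998666) = 0.1033

0.1033


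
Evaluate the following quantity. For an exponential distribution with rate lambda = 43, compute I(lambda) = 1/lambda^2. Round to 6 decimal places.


Fisher information for exponential: I(lambda) = 1/lambda^2.
lambda = 43, lambda^2 = 1849.
I = 1/1849 = 0.000541

0.000541


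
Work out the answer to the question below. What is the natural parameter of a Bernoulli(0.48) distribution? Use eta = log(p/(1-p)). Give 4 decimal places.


Natural parameter for Bernoulli: eta = log(p/(1-p)).
p = 0.48, 1-p = 0.52.
p/(1-p) = 0.923077.
eta = log(0.923077) = -0.0800

-0.0800


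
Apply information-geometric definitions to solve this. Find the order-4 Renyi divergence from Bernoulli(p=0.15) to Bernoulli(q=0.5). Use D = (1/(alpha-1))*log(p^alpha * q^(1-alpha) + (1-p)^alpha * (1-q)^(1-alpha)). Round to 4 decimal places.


Renyi divergence of order alpha between Bernoulli distributions:
D = (1/(alpha-1))*log(p^alpha * q^(1-alpha) + (1-p)^alpha * (1-q)^(1-alpha)).
alpha = 4, p = 0.15, q = 0.5.
p^alpha * q^(1-alpha) = 0.15^4 * 0.5^-3 = 0.00405.
(1-p)^alpha * (1-q)^(1-alpha) = 0.85^4 * 0.5^-3 = 4.17605.
sum = 0.00405 + 4.17605 = 4.1801.
D = (1/3)*log(4.1801) = 0.4768

0.4768


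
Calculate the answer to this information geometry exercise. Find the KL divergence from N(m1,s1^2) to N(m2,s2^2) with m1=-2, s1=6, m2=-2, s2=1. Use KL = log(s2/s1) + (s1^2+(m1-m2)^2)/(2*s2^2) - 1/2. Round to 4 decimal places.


KL divergence between normal distributions:
KL = log(s2/s1) + (s1^2 + (m1-m2)^2)/(2*s2^2) - 1/2.
log(1/6) = -1.791759.
(6^2 + (-2--2)^2)/(2*1^2) = (36 + 0)/2 = 18.0.
KL = -1.791759 + 18.0 - 0.5 = 15.7082

15.7082


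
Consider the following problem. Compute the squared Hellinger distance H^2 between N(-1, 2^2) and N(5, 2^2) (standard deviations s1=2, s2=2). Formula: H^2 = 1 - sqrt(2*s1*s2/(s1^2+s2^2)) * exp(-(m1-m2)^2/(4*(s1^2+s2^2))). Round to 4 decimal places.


Squared Hellinger distance for Gaussians:
H^2 = 1 - sqrt(2*s1*s2/(s1^2+s2^2)) * exp(-(m1-m2)^2/(4*(s1^2+s2^2))).
s1^2 = 4, s2^2 = 4, s1^2+s2^2 = 8.
sqrt(2*2*2/(8)) = 1.0.
(m1-m2)^2 = (-6)^2 = 36.
exp(-36/(4*8)) = exp(-1.125) = 0.324652.
H^2 = 1 - 1.0*0.324652 = 0.6753

0.6753


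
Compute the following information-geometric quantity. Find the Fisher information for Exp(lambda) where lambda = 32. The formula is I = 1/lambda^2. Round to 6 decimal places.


Fisher information for exponential: I(lambda) = 1/lambda^2.
lambda = 32, lambda^2 = 1024.
I = 1/1024 = 0.000977

0.000977


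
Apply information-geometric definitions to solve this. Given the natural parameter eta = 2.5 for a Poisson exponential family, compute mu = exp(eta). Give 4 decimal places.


Expectation parameter for Poisson exponential family:
mu = exp(eta).
eta = 2.5.
mu = exp(2.5) = 12.1825

12.1825


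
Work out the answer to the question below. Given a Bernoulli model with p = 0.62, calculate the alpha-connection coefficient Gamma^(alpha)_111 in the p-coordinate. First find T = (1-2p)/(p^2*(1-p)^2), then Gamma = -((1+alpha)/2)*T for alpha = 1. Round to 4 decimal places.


Skewness (Amari-Chentsov) tensor: T = (1-2p)/(p^2*(1-p)^2).
p = 0.62, 1-2p = -0.24, p^2 = 0.3844, (1-p)^2 = 0.1444.
T = -0.24/(0.3844 * 0.1444) = -4.323751.
In the p-coordinate, Gamma^(alpha) = Gamma^(0) - (alpha/2)*T with Gamma^(0) = (1/2)*g'(p) = -T/2,
so Gamma^(alpha) = -((1+alpha)/2)*T.
alpha = 1, -(1+alpha)/2 = -1.0.
Gamma = -1.0 * -4.323751 = 4.3238

4.3238


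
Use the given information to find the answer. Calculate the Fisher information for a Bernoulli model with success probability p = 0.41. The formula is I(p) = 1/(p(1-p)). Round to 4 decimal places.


For Bernoulli(p), Fisher information is I(p) = 1/(p*(1-p)).
p = 0.41, 1-p = 0.59.
p*(1-p) = 0.2419.
I(p) = 1/0.2419 = 4.1339

4.1339


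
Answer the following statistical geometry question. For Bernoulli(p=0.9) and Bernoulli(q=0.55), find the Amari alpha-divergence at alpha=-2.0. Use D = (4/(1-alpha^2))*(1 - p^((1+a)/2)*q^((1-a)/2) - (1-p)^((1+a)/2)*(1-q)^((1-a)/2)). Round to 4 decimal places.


Amari alpha-divergence:
D = (4/(1-alpha^2))*(1 - p^((1+a)/2)*q^((1-a)/2) - (1-p)^((1+a)/2)*(1-q)^((1-a)/2)).
alpha = -2.0, p = 0.9, q = 0.55.
e1 = (1+alpha)/2 = -0.5, e2 = (1-alpha)/2 = 1.5.
t1 = p^e1 * q^e2 = 0.9^-0.5 * 0.55^1.5 = 0.429955.
t2 = (1-p)^e1 * (1-q)^e2 = 0.1^-0.5 * 0.45^1.5 = 0.954594.
4/(1-alpha^2) = -1.333333.
D = -1.333333*(1 - 0.429955 - 0.954594) = 0.5127

0.5127


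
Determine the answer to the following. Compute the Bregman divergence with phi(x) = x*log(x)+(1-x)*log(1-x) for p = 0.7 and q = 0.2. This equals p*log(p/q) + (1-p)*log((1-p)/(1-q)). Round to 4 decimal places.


Bregman divergence with negative entropy generator:
D = p*log(p/q) + (1-p)*log((1-p)/(1-q)).
p = 0.7, q = 0.2.
p*log(p/q) = 0.7*log(0.7/0.2) = 0.876934.
(1-p)*log((1-p)/(1-q)) = 0.3*log(0.3/0.8) = -0.294249.
D = 0.876934 + -0.294249 = 0.5827

0.5827


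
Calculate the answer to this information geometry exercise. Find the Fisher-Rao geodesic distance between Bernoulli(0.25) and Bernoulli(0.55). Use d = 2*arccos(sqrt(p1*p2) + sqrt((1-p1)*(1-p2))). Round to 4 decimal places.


Geodesic distance on Bernoulli manifold:
d(p1,p2) = 2*arccos(sqrt(p1*p2) + sqrt((1-p1)*(1-p2))).
sqrt(p1*p2) = sqrt(0.25*0.55) = 0.37081.
sqrt((1-p1)*(1-p2)) = sqrt(0.75*0.45) = 0.580948.
arg = 0.37081 + 0.580948 = 0.951757.
d = 2*arccos(0.951757) = 0.6238

0.6238


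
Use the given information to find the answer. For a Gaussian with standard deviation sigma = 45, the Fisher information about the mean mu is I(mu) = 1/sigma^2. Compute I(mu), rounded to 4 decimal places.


The Fisher information for the mean of a normal distribution is I(mu) = 1/sigma^2.
sigma = 45, so sigma^2 = 2025.
I(mu) = 1/2025 = 0.0005

0.0005


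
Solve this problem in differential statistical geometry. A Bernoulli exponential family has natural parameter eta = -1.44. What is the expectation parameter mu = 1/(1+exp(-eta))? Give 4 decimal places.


Dual coordinate (expectation parameter) for Bernoulli:
mu = 1/(1+exp(-eta)).
eta = -1.44.
exp(-eta) = exp(1.44) = 4.220696.
mu = 1/(1+4.220696) = 0.1915

0.1915


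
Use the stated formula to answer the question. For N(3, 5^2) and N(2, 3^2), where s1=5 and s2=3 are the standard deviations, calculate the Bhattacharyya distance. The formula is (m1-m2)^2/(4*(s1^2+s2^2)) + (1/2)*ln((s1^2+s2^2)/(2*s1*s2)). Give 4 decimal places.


Bhattacharyya distance between two Gaussians:
DB = (m1-m2)^2/(4*(s1^2+s2^2)) + (1/2)*ln((s1^2+s2^2)/(2*s1*s2)).
(m1-m2)^2 = (1)^2 = 1.
s1^2+s2^2 = 25 + 9 = 34.
term1 = 1/136 = 0.007353.
term2 = 0.5*ln(34/30.0) = 0.062582.
DB = 0.007353 + 0.062582 = 0.0699

0.0699


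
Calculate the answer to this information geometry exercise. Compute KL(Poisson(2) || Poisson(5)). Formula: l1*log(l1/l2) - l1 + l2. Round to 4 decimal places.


KL divergence for Poisson:
KL = l1*log(l1/l2) - l1 + l2.
l1 = 2, l2 = 5.
log(2/5) = -0.916291.
l1*log(l1/l2) = 2 * -0.916291 = -1.832581.
KL = -1.832581 - 2 + 5 = 1.1674

1.1674


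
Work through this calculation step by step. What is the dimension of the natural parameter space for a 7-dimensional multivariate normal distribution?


Exponential family dimension calculation:
For 7-dim MVN: mean has 7 params, covariance has 7*8/2 = 28 unique entries.
Total dim = 7 + 28 = 35.

35


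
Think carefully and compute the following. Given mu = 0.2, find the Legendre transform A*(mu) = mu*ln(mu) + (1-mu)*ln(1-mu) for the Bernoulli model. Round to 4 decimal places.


Legendre transform for Bernoulli:
A*(mu) = mu*log(mu) + (1-mu)*log(1-mu).
mu = 0.2, 1-mu = 0.8.
mu*log(mu) = 0.2*log(0.2) = -0.321888.
(1-mu)*log(1-mu) = 0.8*log(0.8) = -0.178515.
A* = -0.321888 + -0.178515 = -0.5004

-0.5004


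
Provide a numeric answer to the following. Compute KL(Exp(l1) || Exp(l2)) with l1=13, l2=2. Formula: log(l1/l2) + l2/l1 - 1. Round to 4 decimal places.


KL divergence for exponential family:
KL = log(l1/l2) + l2/l1 - 1.
log(13/2) = 1.871802.
2/13 = 0.153846.
KL = 1.871802 + 0.153846 - 1 = 1.0256

1.0256


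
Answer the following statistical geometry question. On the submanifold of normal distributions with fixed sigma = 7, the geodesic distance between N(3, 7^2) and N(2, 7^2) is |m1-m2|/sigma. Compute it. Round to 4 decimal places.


On the fixed-variance normal subfamily, geodesic distance = |m1-m2|/sigma.
|3 - 2| = 1.
sigma = 7.
d = 1/7 = 0.1429

0.1429


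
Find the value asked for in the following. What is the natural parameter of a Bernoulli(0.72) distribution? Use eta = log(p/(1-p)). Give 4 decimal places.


Natural parameter for Bernoulli: eta = log(p/(1-p)).
p = 0.72, 1-p = 0.28.
p/(1-p) = 2.571429.
eta = log(2.571429) = 0.9445

0.9445


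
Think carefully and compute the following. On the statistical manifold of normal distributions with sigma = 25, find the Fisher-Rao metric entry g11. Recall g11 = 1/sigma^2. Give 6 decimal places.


For the 2-parameter normal family, the Fisher metric has:
  g11 = 1/sigma^2, g22 = 2/sigma^2.
sigma = 25, sigma^2 = 625.
g11 = 0.001600

0.001600


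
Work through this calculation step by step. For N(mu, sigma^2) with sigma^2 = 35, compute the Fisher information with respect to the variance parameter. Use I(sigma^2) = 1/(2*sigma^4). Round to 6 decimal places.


Fisher information for variance: I(sigma^2) = 1/(2*sigma^4).
sigma^2 = 35, so sigma^4 = 1225.
I = 1/(2*1225) = 1/2450 = 0.000408

0.000408


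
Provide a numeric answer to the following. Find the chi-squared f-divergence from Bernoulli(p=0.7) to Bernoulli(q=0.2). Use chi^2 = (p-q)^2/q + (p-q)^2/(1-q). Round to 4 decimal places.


Chi-squared divergence between Bernoulli distributions:
chi^2 = (p-q)^2/q + (p-q)^2/(1-q).
p = 0.7, q = 0.2, p-q = 0.5.
(p-q)^2 = 0.25.
term1 = 0.25/0.2 = 1.25.
term2 = 0.25/0.8 = 0.3125.
chi^2 = 1.25 + 0.3125 = 1.5625

1.5625


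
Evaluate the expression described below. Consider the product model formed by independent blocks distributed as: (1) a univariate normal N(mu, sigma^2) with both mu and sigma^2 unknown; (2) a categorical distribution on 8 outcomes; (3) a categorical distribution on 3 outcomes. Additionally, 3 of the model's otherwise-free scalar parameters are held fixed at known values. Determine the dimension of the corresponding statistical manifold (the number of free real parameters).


The dimension of a statistical manifold equals the number of free
(independent) real parameters of the model. For a product of independent
blocks the parameter counts add.
- normal (mu, sigma^2): 2.
- categorical on 8 outcomes (probabilities sum to 1): 8-1 = 7.
- categorical on 3 outcomes (probabilities sum to 1): 3-1 = 2.
Total = 2 + 7 + 2 = 11.
3 parameter(s) fixed at known values: 11 - 3 = 8.
Dimension = 8

8


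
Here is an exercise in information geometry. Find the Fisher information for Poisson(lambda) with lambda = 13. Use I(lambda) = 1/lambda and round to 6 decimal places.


Fisher information for Poisson: I(lambda) = 1/lambda.
lambda = 13.
I(lambda) = 1/13 = 0.076923

0.076923


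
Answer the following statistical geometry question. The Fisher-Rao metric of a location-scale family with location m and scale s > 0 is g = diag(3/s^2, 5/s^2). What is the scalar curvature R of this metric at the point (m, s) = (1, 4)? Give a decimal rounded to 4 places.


The metric has the form g = (A dm^2 + B ds^2)/s^2 with A = 3, B = 5.
Substitute u = sqrt(A/B)*m: g = B*(du^2 + ds^2)/s^2, i.e. B times the
Poincare upper half-plane metric, which has constant Gaussian curvature -1.
Scaling a 2D metric by a constant c divides the Gaussian curvature by c,
so K = -1/B = -1/(5) = -0.2000 everywhere (the point (m, s) = (1, 4) is irrelevant:
the curvature is constant).
Scalar curvature in dimension 2: R = 2K = -2/(5) = -0.4000.

-0.4000


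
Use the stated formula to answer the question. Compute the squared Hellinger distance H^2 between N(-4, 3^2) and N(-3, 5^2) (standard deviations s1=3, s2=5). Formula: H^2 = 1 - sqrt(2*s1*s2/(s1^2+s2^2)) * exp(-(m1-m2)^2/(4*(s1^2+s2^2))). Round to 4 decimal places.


Squared Hellinger distance for Gaussians:
H^2 = 1 - sqrt(2*s1*s2/(s1^2+s2^2)) * exp(-(m1-m2)^2/(4*(s1^2+s2^2))).
s1^2 = 9, s2^2 = 25, s1^2+s2^2 = 34.
sqrt(2*3*5/(34)) = 0.939336.
(m1-m2)^2 = (-1)^2 = 1.
exp(-1/(4*34)) = exp(-0.007353) = 0.992674.
H^2 = 1 - 0.939336*0.992674 = 0.0675

0.0675


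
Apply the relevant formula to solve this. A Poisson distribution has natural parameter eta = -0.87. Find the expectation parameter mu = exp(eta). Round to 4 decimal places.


Expectation parameter for Poisson exponential family:
mu = exp(eta).
eta = -0.87.
mu = exp(-0.87) = 0.4190

0.4190


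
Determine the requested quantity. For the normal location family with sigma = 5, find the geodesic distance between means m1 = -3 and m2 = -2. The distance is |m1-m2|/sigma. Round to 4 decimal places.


On the fixed-variance normal subfamily, geodesic distance = |m1-m2|/sigma.
|-3 - -2| = 1.
sigma = 5.
d = 1/5 = 0.2000

0.2000


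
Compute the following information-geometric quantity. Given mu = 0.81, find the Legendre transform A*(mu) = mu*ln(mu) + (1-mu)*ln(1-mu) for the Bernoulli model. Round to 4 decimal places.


Legendre transform for Bernoulli:
A*(mu) = mu*log(mu) + (1-mu)*log(1-mu).
mu = 0.81, 1-mu = 0.19.
mu*log(mu) = 0.81*log(0.81) = -0.170684.
(1-mu)*log(1-mu) = 0.19*log(0.19) = -0.315539.
A* = -0.170684 + -0.315539 = -0.4862

-0.4862


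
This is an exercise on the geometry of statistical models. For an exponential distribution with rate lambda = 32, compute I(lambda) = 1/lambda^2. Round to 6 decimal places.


Fisher information for exponential: I(lambda) = 1/lambda^2.
lambda = 32, lambda^2 = 1024.
I = 1/1024 = 0.000977

0.000977


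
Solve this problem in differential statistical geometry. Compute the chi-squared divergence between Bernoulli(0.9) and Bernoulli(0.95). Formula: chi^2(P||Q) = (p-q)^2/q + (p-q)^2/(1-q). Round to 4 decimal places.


Chi-squared divergence between Bernoulli distributions:
chi^2 = (p-q)^2/q + (p-q)^2/(1-q).
p = 0.9, q = 0.95, p-q = -0.05.
(p-q)^2 = 0.0025.
term1 = 0.0025/0.95 = 0.002632.
term2 = 0.0025/0.05 = 0.05.
chi^2 = 0.002632 + 0.05 = 0.0526

0.0526


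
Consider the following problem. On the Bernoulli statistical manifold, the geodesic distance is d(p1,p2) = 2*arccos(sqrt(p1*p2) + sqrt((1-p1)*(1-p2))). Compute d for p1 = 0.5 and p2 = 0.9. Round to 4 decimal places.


Geodesic distance on Bernoulli manifold:
d(p1,p2) = 2*arccos(sqrt(p1*p2) + sqrt((1-p1)*(1-p2))).
sqrt(p1*p2) = sqrt(0.5*0.9) = 0.67082.
sqrt((1-p1)*(1-p2)) = sqrt(0.5*0.1) = 0.223607.
arg = 0.67082 + 0.223607 = 0.894427.
d = 2*arccos(0.894427) = 0.9273

0.9273


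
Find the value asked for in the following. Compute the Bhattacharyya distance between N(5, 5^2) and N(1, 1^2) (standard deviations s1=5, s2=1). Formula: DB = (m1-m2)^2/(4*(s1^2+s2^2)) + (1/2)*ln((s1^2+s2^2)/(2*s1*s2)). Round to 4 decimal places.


Bhattacharyya distance between two Gaussians:
DB = (m1-m2)^2/(4*(s1^2+s2^2)) + (1/2)*ln((s1^2+s2^2)/(2*s1*s2)).
(m1-m2)^2 = (4)^2 = 16.
s1^2+s2^2 = 25 + 1 = 26.
term1 = 16/104 = 0.153846.
term2 = 0.5*ln(26/10.0) = 0.477756.
DB = 0.153846 + 0.477756 = 0.6316

0.6316


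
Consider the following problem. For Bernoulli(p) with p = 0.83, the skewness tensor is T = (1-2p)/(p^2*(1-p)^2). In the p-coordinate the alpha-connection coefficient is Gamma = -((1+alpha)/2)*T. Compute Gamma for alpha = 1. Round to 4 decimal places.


Skewness (Amari-Chentsov) tensor: T = (1-2p)/(p^2*(1-p)^2).
p = 0.83, 1-2p = -0.66, p^2 = 0.6889, (1-p)^2 = 0.0289.
T = -0.66/(0.6889 * 0.0289) = -33.150487.
In the p-coordinate, Gamma^(alpha) = Gamma^(0) - (alpha/2)*T with Gamma^(0) = (1/2)*g'(p) = -T/2,
so Gamma^(alpha) = -((1+alpha)/2)*T.
alpha = 1, -(1+alpha)/2 = -1.0.
Gamma = -1.0 * -33.150487 = 33.1505

33.1505


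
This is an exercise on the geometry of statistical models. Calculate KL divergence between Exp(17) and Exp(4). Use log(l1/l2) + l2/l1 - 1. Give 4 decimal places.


KL divergence for exponential family:
KL = log(l1/l2) + l2/l1 - 1.
log(17/4) = 1.446919.
4/17 = 0.235294.
KL = 1.446919 + 0.235294 - 1 = 0.6822

0.6822


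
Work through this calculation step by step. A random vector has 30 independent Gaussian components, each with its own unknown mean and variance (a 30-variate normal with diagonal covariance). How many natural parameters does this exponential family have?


Exponential family dimension calculation:
Each univariate normal has two natural parameters (mu/sigma^2 and -1/(2 sigma^2)).
With 30 independent components, dim = 2 * 30 = 60.

60


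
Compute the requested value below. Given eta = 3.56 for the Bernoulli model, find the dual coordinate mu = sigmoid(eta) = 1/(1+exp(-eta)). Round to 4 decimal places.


Dual coordinate (expectation parameter) for Bernoulli:
mu = 1/(1+exp(-eta)).
eta = 3.56.
exp(-eta) = exp(-3.56) = 0.028439.
mu = 1/(1+0.028439) = 0.9723

0.9723


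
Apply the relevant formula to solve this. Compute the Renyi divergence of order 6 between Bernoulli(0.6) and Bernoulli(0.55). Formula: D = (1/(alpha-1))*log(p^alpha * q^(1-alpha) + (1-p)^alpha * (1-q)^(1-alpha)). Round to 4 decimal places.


Renyi divergence of order alpha between Bernoulli distributions:
D = (1/(alpha-1))*log(p^alpha * q^(1-alpha) + (1-p)^alpha * (1-q)^(1-alpha)).
alpha = 6, p = 0.6, q = 0.55.
p^alpha * q^(1-alpha) = 0.6^6 * 0.55^-5 = 0.927031.
(1-p)^alpha * (1-q)^(1-alpha) = 0.4^6 * 0.45^-5 = 0.221972.
sum = 0.927031 + 0.221972 = 1.149002.
D = (1/5)*log(1.149002) = 0.0278

0.0278


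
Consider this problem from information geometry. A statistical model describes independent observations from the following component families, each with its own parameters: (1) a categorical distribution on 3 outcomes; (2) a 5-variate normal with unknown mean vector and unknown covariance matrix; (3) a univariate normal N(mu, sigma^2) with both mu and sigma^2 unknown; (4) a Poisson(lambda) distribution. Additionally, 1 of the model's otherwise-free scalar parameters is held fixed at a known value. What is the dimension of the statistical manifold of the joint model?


The dimension of a statistical manifold equals the number of free
(independent) real parameters of the model. For a product of independent
blocks the parameter counts add.
- categorical on 3 outcomes (probabilities sum to 1): 3-1 = 2.
- 5-variate normal: 5 (mean) + 5*6/2 = 15 (symmetric covariance) = 20.
- normal (mu, sigma^2): 2.
- Poisson (lambda): 1.
Total = 2 + 20 + 2 + 1 = 25.
1 parameter(s) fixed at known values: 25 - 1 = 24.
Dimension = 24

24


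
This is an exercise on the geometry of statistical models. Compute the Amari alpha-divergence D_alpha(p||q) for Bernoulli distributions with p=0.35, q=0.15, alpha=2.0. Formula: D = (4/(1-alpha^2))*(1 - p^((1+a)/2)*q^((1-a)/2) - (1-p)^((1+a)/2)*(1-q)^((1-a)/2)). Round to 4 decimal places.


Amari alpha-divergence:
D = (4/(1-alpha^2))*(1 - p^((1+a)/2)*q^((1-a)/2) - (1-p)^((1+a)/2)*(1-q)^((1-a)/2)).
alpha = 2.0, p = 0.35, q = 0.15.
e1 = (1+alpha)/2 = 1.5, e2 = (1-alpha)/2 = -0.5.
t1 = p^e1 * q^e2 = 0.35^1.5 * 0.15^-0.5 = 0.534634.
t2 = (1-p)^e1 * (1-q)^e2 = 0.65^1.5 * 0.85^-0.5 = 0.568409.
4/(1-alpha^2) = -1.333333.
D = -1.333333*(1 - 0.534634 - 0.568409) = 0.1374

0.1374


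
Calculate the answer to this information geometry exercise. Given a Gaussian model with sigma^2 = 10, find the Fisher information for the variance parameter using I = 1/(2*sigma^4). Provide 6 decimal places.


Fisher information for variance: I(sigma^2) = 1/(2*sigma^4).
sigma^2 = 10, so sigma^4 = 100.
I = 1/(2*100) = 1/200 = 0.005000

0.005000


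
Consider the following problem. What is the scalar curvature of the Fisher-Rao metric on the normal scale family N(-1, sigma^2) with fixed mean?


This family has a single free parameter, so its statistical manifold
is 1-dimensional. The Riemann curvature tensor of any 1-dimensional
Riemannian manifold vanishes identically, so R = 0.

0


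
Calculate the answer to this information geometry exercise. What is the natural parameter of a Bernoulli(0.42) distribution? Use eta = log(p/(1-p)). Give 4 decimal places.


Natural parameter for Bernoulli: eta = log(p/(1-p)).
p = 0.42, 1-p = 0.58.
p/(1-p) = 0.724138.
eta = log(0.724138) = -0.3228

-0.3228


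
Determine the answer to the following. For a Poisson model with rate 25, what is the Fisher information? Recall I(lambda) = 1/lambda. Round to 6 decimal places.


Fisher information for Poisson: I(lambda) = 1/lambda.
lambda = 25.
I(lambda) = 1/25 = 0.040000

0.040000


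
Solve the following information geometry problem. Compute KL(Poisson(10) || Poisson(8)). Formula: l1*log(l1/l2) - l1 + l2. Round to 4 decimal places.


KL divergence for Poisson:
KL = l1*log(l1/l2) - l1 + l2.
l1 = 10, l2 = 8.
log(10/8) = 0.223144.
l1*log(l1/l2) = 10 * 0.223144 = 2.231436.
KL = 2.231436 - 10 + 8 = 0.2314

0.2314


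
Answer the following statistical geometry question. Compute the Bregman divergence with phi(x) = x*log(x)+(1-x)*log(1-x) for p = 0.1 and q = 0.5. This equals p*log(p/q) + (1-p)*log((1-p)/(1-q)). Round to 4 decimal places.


Bregman divergence with negative entropy generator:
D = p*log(p/q) + (1-p)*log((1-p)/(1-q)).
p = 0.1, q = 0.5.
p*log(p/q) = 0.1*log(0.1/0.5) = -0.160944.
(1-p)*log((1-p)/(1-q)) = 0.9*log(0.9/0.5) = 0.529008.
D = -0.160944 + 0.529008 = 0.3681

0.3681


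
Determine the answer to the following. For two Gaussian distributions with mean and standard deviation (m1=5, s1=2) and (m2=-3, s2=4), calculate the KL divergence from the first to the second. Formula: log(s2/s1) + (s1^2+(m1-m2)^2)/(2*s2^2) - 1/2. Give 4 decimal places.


KL divergence between normal distributions:
KL = log(s2/s1) + (s1^2 + (m1-m2)^2)/(2*s2^2) - 1/2.
log(4/2) = 0.693147.
(2^2 + (5--3)^2)/(2*4^2) = (4 + 64)/32 = 2.125.
KL = 0.693147 + 2.125 - 0.5 = 2.3181

2.3181


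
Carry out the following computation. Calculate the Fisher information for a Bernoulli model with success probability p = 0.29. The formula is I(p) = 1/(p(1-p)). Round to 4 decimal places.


For Bernoulli(p), Fisher information is I(p) = 1/(p*(1-p)).
p = 0.29, 1-p = 0.71.
p*(1-p) = 0.2059.
I(p) = 1/0.2059 = 4.8567

4.8567


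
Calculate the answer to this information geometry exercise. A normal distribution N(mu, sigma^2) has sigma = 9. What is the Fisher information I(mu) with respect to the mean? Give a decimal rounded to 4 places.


The Fisher information for the mean of a normal distribution is I(mu) = 1/sigma^2.
sigma = 9, so sigma^2 = 81.
I(mu) = 1/81 = 0.0123

0.0123


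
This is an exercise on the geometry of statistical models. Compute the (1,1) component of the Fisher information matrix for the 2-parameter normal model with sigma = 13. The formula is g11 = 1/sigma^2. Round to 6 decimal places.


For the 2-parameter normal family, the Fisher metric has:
  g11 = 1/sigma^2, g22 = 2/sigma^2.
sigma = 13, sigma^2 = 169.
g11 = 0.005917

0.005917


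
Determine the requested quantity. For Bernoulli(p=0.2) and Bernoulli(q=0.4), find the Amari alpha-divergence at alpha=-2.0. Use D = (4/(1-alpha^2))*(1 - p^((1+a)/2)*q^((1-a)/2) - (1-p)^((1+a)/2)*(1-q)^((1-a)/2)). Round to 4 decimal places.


Amari alpha-divergence:
D = (4/(1-alpha^2))*(1 - p^((1+a)/2)*q^((1-a)/2) - (1-p)^((1+a)/2)*(1-q)^((1-a)/2)).
alpha = -2.0, p = 0.2, q = 0.4.
e1 = (1+alpha)/2 = -0.5, e2 = (1-alpha)/2 = 1.5.
t1 = p^e1 * q^e2 = 0.2^-0.5 * 0.4^1.5 = 0.565685.
t2 = (1-p)^e1 * (1-q)^e2 = 0.8^-0.5 * 0.6^1.5 = 0.519615.
4/(1-alpha^2) = -1.333333.
D = -1.333333*(1 - 0.565685 - 0.519615) = 0.1137

0.1137


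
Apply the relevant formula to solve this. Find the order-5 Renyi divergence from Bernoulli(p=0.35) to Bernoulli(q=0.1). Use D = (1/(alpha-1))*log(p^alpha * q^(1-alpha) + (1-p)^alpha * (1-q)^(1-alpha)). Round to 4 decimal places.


Renyi divergence of order alpha between Bernoulli distributions:
D = (1/(alpha-1))*log(p^alpha * q^(1-alpha) + (1-p)^alpha * (1-q)^(1-alpha)).
alpha = 5, p = 0.35, q = 0.1.
p^alpha * q^(1-alpha) = 0.35^5 * 0.1^-4 = 52.521875.
(1-p)^alpha * (1-q)^(1-alpha) = 0.65^5 * 0.9^-4 = 0.176847.
sum = 52.521875 + 0.176847 = 52.698722.
D = (1/4)*log(52.698722) = 0.9911

0.9911


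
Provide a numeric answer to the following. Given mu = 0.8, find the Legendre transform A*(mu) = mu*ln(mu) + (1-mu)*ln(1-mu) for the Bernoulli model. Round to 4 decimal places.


Legendre transform for Bernoulli:
A*(mu) = mu*log(mu) + (1-mu)*log(1-mu).
mu = 0.8, 1-mu = 0.2.
mu*log(mu) = 0.8*log(0.8) = -0.178515.
(1-mu)*log(1-mu) = 0.2*log(0.2) = -0.321888.
A* = -0.178515 + -0.321888 = -0.5004

-0.5004


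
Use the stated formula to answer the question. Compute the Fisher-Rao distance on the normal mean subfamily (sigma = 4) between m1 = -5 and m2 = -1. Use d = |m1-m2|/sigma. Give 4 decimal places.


On the fixed-variance normal subfamily, geodesic distance = |m1-m2|/sigma.
|-5 - -1| = 4.
sigma = 4.
d = 4/4 = 1.0000

1.0000


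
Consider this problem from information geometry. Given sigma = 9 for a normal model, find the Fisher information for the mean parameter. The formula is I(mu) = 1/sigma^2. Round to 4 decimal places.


The Fisher information for the mean of a normal distribution is I(mu) = 1/sigma^2.
sigma = 9, so sigma^2 = 81.
I(mu) = 1/81 = 0.0123

0.0123


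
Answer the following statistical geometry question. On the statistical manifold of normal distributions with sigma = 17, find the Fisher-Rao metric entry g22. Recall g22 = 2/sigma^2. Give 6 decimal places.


For the 2-parameter normal family, the Fisher metric has:
  g11 = 1/sigma^2, g22 = 2/sigma^2.
sigma = 17, sigma^2 = 289.
g22 = 0.006920

0.006920


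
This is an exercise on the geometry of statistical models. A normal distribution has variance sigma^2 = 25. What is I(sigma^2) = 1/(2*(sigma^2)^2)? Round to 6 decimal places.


Fisher information for variance: I(sigma^2) = 1/(2*sigma^4).
sigma^2 = 25, so sigma^4 = 625.
I = 1/(2*625) = 1/1250 = 0.000800

0.000800


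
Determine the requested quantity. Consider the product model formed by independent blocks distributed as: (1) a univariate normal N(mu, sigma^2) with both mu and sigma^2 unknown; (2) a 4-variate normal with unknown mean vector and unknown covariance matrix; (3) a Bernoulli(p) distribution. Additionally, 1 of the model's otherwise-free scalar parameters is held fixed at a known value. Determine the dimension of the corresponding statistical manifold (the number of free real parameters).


The dimension of a statistical manifold equals the number of free
(independent) real parameters of the model. For a product of independent
blocks the parameter counts add.
- normal (mu, sigma^2): 2.
- 4-variate normal: 4 (mean) + 4*5/2 = 10 (symmetric covariance) = 14.
- Bernoulli (p): 1.
Total = 2 + 14 + 1 = 17.
1 parameter(s) fixed at known values: 17 - 1 = 16.
Dimension = 16

16


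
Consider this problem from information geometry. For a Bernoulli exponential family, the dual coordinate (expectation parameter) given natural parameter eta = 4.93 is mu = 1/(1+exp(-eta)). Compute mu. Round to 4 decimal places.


Dual coordinate (expectation parameter) for Bernoulli:
mu = 1/(1+exp(-eta)).
eta = 4.93.
exp(-eta) = exp(-4.93) = 0.007227.
mu = 1/(1+0.007227) = 0.9928

0.9928


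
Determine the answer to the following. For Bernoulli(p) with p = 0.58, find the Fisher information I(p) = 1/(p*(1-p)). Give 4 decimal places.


For Bernoulli(p), Fisher information is I(p) = 1/(p*(1-p)).
p = 0.58, 1-p = 0.42.
p*(1-p) = 0.2436.
I(p) = 1/0.2436 = 4.1051

4.1051


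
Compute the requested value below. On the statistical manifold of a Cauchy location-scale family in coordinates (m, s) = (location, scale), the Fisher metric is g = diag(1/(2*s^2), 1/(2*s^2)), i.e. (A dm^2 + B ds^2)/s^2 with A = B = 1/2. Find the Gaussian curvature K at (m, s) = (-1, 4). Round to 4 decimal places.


The metric has the form g = (A dm^2 + B ds^2)/s^2 with A = 1/2, B = 1/2.
Substitute u = sqrt(A/B)*m: g = B*(du^2 + ds^2)/s^2, i.e. B times the
Poincare upper half-plane metric, which has constant Gaussian curvature -1.
Scaling a 2D metric by a constant c divides the Gaussian curvature by c,
so K = -1/B = -1/(1/2) = -2.0000 everywhere (the point (m, s) = (-1, 4) is irrelevant:
the curvature is constant).
The requested Gaussian curvature is K = -2.0000.

-2.0000


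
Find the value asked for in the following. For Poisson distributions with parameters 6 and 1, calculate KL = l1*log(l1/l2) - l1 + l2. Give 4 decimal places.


KL divergence for Poisson:
KL = l1*log(l1/l2) - l1 + l2.
l1 = 6, l2 = 1.
log(6/1) = 1.791759.
l1*log(l1/l2) = 6 * 1.791759 = 10.750557.
KL = 10.750557 - 6 + 1 = 5.7506

5.7506


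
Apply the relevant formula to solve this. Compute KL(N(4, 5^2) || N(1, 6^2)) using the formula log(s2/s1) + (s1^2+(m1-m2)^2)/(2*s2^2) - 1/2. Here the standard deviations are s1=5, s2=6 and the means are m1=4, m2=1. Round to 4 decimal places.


KL divergence between normal distributions:
KL = log(s2/s1) + (s1^2 + (m1-m2)^2)/(2*s2^2) - 1/2.
log(6/5) = 0.182322.
(5^2 + (4-1)^2)/(2*6^2) = (25 + 9)/72 = 0.472222.
KL = 0.182322 + 0.472222 - 0.5 = 0.1545

0.1545


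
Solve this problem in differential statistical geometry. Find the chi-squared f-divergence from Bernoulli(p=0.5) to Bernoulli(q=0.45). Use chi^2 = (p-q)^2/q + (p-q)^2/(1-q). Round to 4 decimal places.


Chi-squared divergence between Bernoulli distributions:
chi^2 = (p-q)^2/q + (p-q)^2/(1-q).
p = 0.5, q = 0.45, p-q = 0.05.
(p-q)^2 = 0.0025.
term1 = 0.0025/0.45 = 0.005556.
term2 = 0.0025/0.55 = 0.004545.
chi^2 = 0.005556 + 0.004545 = 0.0101

0.0101


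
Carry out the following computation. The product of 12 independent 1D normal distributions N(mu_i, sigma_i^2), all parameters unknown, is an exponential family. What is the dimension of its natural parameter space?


Exponential family dimension calculation:
Each univariate normal has two natural parameters (mu/sigma^2 and -1/(2 sigma^2)).
With 12 independent components, dim = 2 * 12 = 24.

24


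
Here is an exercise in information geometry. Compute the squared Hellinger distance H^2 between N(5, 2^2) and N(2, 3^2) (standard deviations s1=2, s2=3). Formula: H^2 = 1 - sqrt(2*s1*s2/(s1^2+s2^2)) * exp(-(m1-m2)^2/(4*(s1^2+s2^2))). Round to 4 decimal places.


Squared Hellinger distance for Gaussians:
H^2 = 1 - sqrt(2*s1*s2/(s1^2+s2^2)) * exp(-(m1-m2)^2/(4*(s1^2+s2^2))).
s1^2 = 4, s2^2 = 9, s1^2+s2^2 = 13.
sqrt(2*2*3/(13)) = 0.960769.
(m1-m2)^2 = (3)^2 = 9.
exp(-9/(4*13)) = exp(-0.173077) = 0.841073.
H^2 = 1 - 0.960769*0.841073 = 0.1919

0.1919


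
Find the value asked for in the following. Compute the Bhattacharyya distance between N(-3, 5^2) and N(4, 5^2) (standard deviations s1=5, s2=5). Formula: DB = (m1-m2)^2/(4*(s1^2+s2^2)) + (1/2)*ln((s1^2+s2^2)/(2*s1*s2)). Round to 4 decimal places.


Bhattacharyya distance between two Gaussians:
DB = (m1-m2)^2/(4*(s1^2+s2^2)) + (1/2)*ln((s1^2+s2^2)/(2*s1*s2)).
(m1-m2)^2 = (-7)^2 = 49.
s1^2+s2^2 = 25 + 25 = 50.
term1 = 49/200 = 0.245.
term2 = 0.5*ln(50/50.0) = 0.0.
DB = 0.245 + 0.0 = 0.2450

0.2450


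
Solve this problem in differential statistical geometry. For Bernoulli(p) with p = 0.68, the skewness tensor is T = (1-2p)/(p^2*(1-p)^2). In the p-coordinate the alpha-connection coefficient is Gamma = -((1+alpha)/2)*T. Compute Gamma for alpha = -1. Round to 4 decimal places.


Skewness (Amari-Chentsov) tensor: T = (1-2p)/(p^2*(1-p)^2).
p = 0.68, 1-2p = -0.36, p^2 = 0.4624, (1-p)^2 = 0.1024.
T = -0.36/(0.4624 * 0.1024) = -7.602995.
In the p-coordinate, Gamma^(alpha) = Gamma^(0) - (alpha/2)*T with Gamma^(0) = (1/2)*g'(p) = -T/2,
so Gamma^(alpha) = -((1+alpha)/2)*T.
alpha = -1, -(1+alpha)/2 = 0.0.
Gamma = 0.0 * -7.602995 = 0.0000

0.0000


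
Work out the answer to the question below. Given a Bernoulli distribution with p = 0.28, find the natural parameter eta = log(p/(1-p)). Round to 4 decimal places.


Natural parameter for Bernoulli: eta = log(p/(1-p)).
p = 0.28, 1-p = 0.72.
p/(1-p) = 0.388889.
eta = log(0.388889) = -0.9445

-0.9445
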